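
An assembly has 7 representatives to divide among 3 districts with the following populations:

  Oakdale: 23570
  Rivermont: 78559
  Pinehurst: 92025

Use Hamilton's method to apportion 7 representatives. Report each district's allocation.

The standard divisor is 194154/7 ≈ 27736.286.
Standard quotas: Oakdale 0.8498, Rivermont 2.8324, Pinehurst 3.3179.
Lower quotas: Oakdale 0, Rivermont 2, Pinehurst 3 (sum 5, leaving 2 seats).
Remainders in descending order: Oakdale 0.8498, Rivermont 0.8324, Pinehurst 0.3179.
Largest remainders: Oakdale, Rivermont receive the extra seats.

Oakdale 1; Rivermont 3; Pinehurst 3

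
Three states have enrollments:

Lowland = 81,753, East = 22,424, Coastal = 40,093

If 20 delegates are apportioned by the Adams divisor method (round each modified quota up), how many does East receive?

Standard divisor 144270/20 ≈ 7213.5; standard quotas: Lowland 11.333, East 3.109, Coastal 5.558.
Rounding up gives 12, 4, 6 = 22 seats, so the divisor must be adjusted.
With modified divisor 7700: modified quotas Lowland 10.617, East 2.912, Coastal 5.207.
Rounding up: Lowland 11, East 3, Coastal 6 (total 20).
East receives 3.

3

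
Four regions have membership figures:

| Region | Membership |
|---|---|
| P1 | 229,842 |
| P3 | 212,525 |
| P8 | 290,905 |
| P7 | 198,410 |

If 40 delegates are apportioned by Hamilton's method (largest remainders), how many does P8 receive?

Standard divisor: 931682 ÷ 40 ≈ 23292.05.
Standard quotas: P1 9.8678, P3 9.1244, P8 12.4895, P7 8.5184.
Lower quotas: P1 9, P3 9, P8 12, P7 8 (sum 38, leaving 2 seats).
Remainders in descending order: P1 0.8678, P7 0.5184, P8 0.4895, P3 0.1244.
The surplus seats go to P1, P7.
P8 receives 12.

12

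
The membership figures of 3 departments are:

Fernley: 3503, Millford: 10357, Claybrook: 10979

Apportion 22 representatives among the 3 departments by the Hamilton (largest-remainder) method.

Fernley 3, Millford 9, Claybrook 10

The standard divisor is 24839/22 ≈ 1129.045.
Standard quotas: Fernley 3.1026, Millford 9.1732, Claybrook 9.7241.
Lower quotas: Fernley 3, Millford 9, Claybrook 9 (sum 21, leaving 1 seat).
Remainders in descending order: Claybrook 0.7241, Millford 0.1732, Fernley 0.1026.
Largest remainder: Claybrook receives the extra seat.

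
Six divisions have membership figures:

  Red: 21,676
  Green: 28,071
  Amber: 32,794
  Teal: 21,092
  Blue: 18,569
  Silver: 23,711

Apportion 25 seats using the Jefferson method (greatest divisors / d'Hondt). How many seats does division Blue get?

3

Standard divisor 145913/25 ≈ 5836.52; standard quotas: Red 3.714, Green 4.810, Amber 5.619, Teal 3.614, Blue 3.182, Silver 4.063.
Rounding down gives 3, 4, 5, 3, 3, 4 = 22 seats, so the divisor must be adjusted.
With modified divisor 5300: modified quotas Red 4.090, Green 5.296, Amber 6.188, Teal 3.980, Blue 3.504, Silver 4.474.
Rounding down: Red 4, Green 5, Amber 6, Teal 3, Blue 3, Silver 4 (total 25).
Blue receives 3.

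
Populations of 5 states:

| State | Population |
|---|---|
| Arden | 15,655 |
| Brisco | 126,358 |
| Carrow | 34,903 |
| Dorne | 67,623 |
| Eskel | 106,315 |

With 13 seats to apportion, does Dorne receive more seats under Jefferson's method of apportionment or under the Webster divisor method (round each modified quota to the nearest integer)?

Jefferson: Arden 0, Brisco 5, Carrow 1, Dorne 3, Eskel 4.
Webster: Arden 1, Brisco 5, Carrow 1, Dorne 2, Eskel 4.
Dorne gets 3 under Jefferson and 2 under Webster.

Jefferson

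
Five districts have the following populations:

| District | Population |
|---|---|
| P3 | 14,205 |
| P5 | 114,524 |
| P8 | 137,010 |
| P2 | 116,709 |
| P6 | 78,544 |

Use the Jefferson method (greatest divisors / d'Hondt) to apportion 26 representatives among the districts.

Standard divisor 460992/26 ≈ 17730.462; standard quotas: P3 0.801, P5 6.459, P8 7.727, P2 6.582, P6 4.430.
Rounding down gives 0, 6, 7, 6, 4 = 23 seats, so the divisor must be adjusted.
With modified divisor 16000: modified quotas P3 0.888, P5 7.158, P8 8.563, P2 7.294, P6 4.909.
Rounding down: P3 0, P5 7, P8 8, P2 7, P6 4 (total 26).

P3 0; P5 7; P8 8; P2 7; P6 4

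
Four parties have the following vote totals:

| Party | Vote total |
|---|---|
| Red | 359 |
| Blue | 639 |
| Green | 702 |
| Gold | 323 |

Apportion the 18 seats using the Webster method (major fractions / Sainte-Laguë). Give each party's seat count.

Standard divisor 2023/18 ≈ 112.389; standard quotas: Red 3.194, Blue 5.686, Green 6.246, Gold 2.874.
Rounding to the nearest integer gives Red 3, Blue 6, Green 6, Gold 3 — total 18, matching the house size, so no adjustment is needed.

Red 3, Blue 6, Green 6, Gold 3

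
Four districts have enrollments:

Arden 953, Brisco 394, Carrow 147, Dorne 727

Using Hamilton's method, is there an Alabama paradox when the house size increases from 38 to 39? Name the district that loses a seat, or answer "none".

At 38 seats: Arden 16, Brisco 7, Carrow 3, Dorne 12.
At 39 seats: Arden 17, Brisco 7, Carrow 2, Dorne 13.
Carrow drops from 3 to 2.

Carrow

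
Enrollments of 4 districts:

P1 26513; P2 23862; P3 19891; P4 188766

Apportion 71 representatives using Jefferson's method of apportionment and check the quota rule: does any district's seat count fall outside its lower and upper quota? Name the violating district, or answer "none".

P4

Standard quotas: P1 7.267, P2 6.541, P3 5.452, P4 51.740.
Jefferson allocation: P1 7, P2 6, P3 5, P4 53.
P4 has quota 51.740 (lower 51, upper 52) but receives 53 — outside the quota interval.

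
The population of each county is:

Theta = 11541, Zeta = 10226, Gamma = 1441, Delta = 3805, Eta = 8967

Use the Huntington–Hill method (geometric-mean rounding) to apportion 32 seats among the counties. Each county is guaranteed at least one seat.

With divisor 1099: modified quotas Theta 10.501, Zeta 9.305, Gamma 1.311, Delta 3.462, Eta 8.159.
Geometric-mean thresholds: Theta √(10·11)=10.488, Zeta √(9·10)=9.487, Gamma √(1·2)=1.414, Delta √(3·4)=3.464, Eta √(8·9)=8.485.
Each quota rounded against its threshold gives Theta 11, Zeta 9, Gamma 1, Delta 3, Eta 8 (total 32).

Theta=11; Zeta=9; Gamma=1; Delta=3; Eta=8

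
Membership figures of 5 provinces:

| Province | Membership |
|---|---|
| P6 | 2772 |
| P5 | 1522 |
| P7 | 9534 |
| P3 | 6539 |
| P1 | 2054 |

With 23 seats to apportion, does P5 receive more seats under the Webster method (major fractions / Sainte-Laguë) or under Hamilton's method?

Webster

Webster: P6 3, P5 2, P7 9, P3 7, P1 2.
Hamilton: P6 3, P5 1, P7 10, P3 7, P1 2.
P5 gets 2 under Webster and 1 under Hamilton.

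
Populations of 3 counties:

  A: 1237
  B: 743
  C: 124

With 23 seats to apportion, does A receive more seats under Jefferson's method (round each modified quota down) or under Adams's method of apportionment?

Jefferson

Jefferson: A 14, B 8, C 1.
Adams: A 13, B 8, C 2.
A gets 14 under Jefferson and 13 under Adams.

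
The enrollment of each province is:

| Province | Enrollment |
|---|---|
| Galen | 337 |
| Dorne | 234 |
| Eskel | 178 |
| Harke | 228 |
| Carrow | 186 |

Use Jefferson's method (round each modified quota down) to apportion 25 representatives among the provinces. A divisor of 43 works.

Galen=7; Dorne=5; Eskel=4; Harke=5; Carrow=4

With modified divisor 43: modified quotas Galen 7.837, Dorne 5.442, Eskel 4.140, Harke 5.302, Carrow 4.326.
Rounding down: Galen 7, Dorne 5, Eskel 4, Harke 5, Carrow 4 (total 25).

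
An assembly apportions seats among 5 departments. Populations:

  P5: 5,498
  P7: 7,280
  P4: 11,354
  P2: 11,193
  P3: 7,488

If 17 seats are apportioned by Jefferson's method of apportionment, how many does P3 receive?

3

Standard divisor 42813/17 ≈ 2518.412; standard quotas: P5 2.183, P7 2.891, P4 4.508, P2 4.444, P3 2.973.
Rounding down gives 2, 2, 4, 4, 2 = 14 seats, so the divisor must be adjusted.
With modified divisor 2250: modified quotas P5 2.444, P7 3.236, P4 5.046, P2 4.975, P3 3.328.
Rounding down: P5 2, P7 3, P4 5, P2 4, P3 3 (total 17).
P3 receives 3.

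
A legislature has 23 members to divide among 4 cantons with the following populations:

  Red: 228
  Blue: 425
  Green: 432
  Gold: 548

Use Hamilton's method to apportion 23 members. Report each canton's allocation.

Standard divisor: 1633 ÷ 23 = 71.
Standard quotas: Red 3.211, Blue 5.986, Green 6.085, Gold 7.718.
Lower quotas: Red 3, Blue 5, Green 6, Gold 7 (sum 21, leaving 2 seats).
Remainders in descending order: Blue 0.986, Gold 0.718, Red 0.211, Green 0.085.
Largest remainders: Blue, Gold receive the extra seats.

Red 3, Blue 6, Green 6, Gold 8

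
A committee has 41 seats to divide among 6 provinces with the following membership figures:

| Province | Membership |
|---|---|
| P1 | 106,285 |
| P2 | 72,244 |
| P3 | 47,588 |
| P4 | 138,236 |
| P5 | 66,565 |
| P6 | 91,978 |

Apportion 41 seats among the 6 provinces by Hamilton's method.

P1 8, P2 6, P3 4, P4 11, P5 5, P6 7

Standard divisor: 522896 ÷ 41 ≈ 12753.561.
Standard quotas: P1 8.3338, P2 5.6646, P3 3.7314, P4 10.8390, P5 5.2193, P6 7.2119.
Lower quotas: P1 8, P2 5, P3 3, P4 10, P5 5, P6 7 (sum 38, leaving 3 seats).
Remainders in descending order: P4 0.8390, P3 0.7314, P2 0.6646, P1 0.3338, P5 0.2193, P6 0.2119.
Largest remainders: P4, P3, P2 receive the extra seats.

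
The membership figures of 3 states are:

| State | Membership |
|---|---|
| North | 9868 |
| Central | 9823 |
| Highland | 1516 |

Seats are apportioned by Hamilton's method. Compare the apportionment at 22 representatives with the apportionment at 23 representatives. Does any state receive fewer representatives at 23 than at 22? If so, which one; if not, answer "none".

Highland

At 22 seats: North 10, Central 10, Highland 2.
At 23 seats: North 11, Central 11, Highland 1.
Highland drops from 2 to 1.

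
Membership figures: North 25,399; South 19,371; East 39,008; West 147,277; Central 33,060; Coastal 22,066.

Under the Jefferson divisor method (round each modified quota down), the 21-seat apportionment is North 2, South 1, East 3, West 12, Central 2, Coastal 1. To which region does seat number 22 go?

West

Priority for the next seat is population ÷ (current seats + 1).
Priorities: North 8466.333, South 9685.500, East 9752.000, West 11329.000, Central 11020.000, Coastal 11033.000.
Highest priority: West.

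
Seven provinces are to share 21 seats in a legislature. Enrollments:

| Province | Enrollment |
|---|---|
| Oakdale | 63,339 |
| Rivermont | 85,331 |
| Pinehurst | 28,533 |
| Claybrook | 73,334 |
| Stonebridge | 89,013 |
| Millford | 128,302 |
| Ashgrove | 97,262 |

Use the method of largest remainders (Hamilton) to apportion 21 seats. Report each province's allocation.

Oakdale=2; Rivermont=3; Pinehurst=1; Claybrook=3; Stonebridge=3; Millford=5; Ashgrove=4

Standard divisor: 565114 ÷ 21 ≈ 26910.19.
Standard quotas: Oakdale 2.3537, Rivermont 3.1710, Pinehurst 1.0603, Claybrook 2.7251, Stonebridge 3.3078, Millford 4.7678, Ashgrove 3.6143.
Lower quotas: Oakdale 2, Rivermont 3, Pinehurst 1, Claybrook 2, Stonebridge 3, Millford 4, Ashgrove 3 (sum 18, leaving 3 seats).
Remainders in descending order: Millford 0.7678, Claybrook 0.7251, Ashgrove 0.6143, Oakdale 0.3537, Stonebridge 0.3078, Rivermont 0.1710, Pinehurst 0.0603.
Largest remainders: Millford, Claybrook, Ashgrove receive the extra seats.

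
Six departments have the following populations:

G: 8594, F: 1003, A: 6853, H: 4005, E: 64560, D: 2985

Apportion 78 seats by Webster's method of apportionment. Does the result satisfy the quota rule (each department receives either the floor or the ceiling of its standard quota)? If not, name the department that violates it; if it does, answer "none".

E

Standard quotas: G 7.617, F 0.889, A 6.074, H 3.550, E 57.224, D 2.646.
Webster allocation: G 8, F 1, A 6, H 4, E 56, D 3.
E has quota 57.224 (lower 57, upper 58) but receives 56 — outside the quota interval.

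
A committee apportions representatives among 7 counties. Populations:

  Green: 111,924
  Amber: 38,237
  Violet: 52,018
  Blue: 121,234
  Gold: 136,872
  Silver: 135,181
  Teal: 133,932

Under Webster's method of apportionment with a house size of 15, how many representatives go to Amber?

Standard divisor 729398/15 ≈ 48626.533; standard quotas: Green 2.302, Amber 0.786, Violet 1.070, Blue 2.493, Gold 2.815, Silver 2.780, Teal 2.754.
Rounding to the nearest integer gives Green 2, Amber 1, Violet 1, Blue 2, Gold 3, Silver 3, Teal 3 — total 15, matching the house size, so no adjustment is needed.
Amber receives 1.

1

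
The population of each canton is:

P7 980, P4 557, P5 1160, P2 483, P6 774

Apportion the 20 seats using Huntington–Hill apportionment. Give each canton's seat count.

P7=5; P4=3; P5=6; P2=2; P6=4

With divisor 204: modified quotas P7 4.804, P4 2.730, P5 5.686, P2 2.368, P6 3.794.
Geometric-mean thresholds: P7 √(4·5)=4.472, P4 √(2·3)=2.449, P5 √(5·6)=5.477, P2 √(2·3)=2.449, P6 √(3·4)=3.464.
Each quota rounded against its threshold gives P7 5, P4 3, P5 6, P2 2, P6 4 (total 20).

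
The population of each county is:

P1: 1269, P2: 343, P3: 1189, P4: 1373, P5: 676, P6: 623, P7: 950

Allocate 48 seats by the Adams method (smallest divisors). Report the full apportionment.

Standard divisor 6423/48 ≈ 133.812; standard quotas: P1 9.483, P2 2.563, P3 8.886, P4 10.261, P5 5.052, P6 4.656, P7 7.099.
Rounding up gives 10, 3, 9, 11, 6, 5, 8 = 52 seats, so the divisor must be adjusted.
With modified divisor 145: modified quotas P1 8.752, P2 2.366, P3 8.200, P4 9.469, P5 4.662, P6 4.297, P7 6.552.
Rounding up: P1 9, P2 3, P3 9, P4 10, P5 5, P6 5, P7 7 (total 48).

P1: 9, P2: 3, P3: 9, P4: 10, P5: 5, P6: 5, P7: 7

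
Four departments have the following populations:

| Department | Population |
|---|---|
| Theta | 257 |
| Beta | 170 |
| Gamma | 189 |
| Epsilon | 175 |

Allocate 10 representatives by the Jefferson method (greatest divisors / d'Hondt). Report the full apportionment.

Theta: 4; Beta: 2; Gamma: 2; Epsilon: 2

Standard divisor 791/10 ≈ 79.1; standard quotas: Theta 3.249, Beta 2.149, Gamma 2.389, Epsilon 2.212.
Rounding down gives 3, 2, 2, 2 = 9 seats, so the divisor must be adjusted.
With modified divisor 63.6: modified quotas Theta 4.041, Beta 2.673, Gamma 2.972, Epsilon 2.752.
Rounding down: Theta 4, Beta 2, Gamma 2, Epsilon 2 (total 10).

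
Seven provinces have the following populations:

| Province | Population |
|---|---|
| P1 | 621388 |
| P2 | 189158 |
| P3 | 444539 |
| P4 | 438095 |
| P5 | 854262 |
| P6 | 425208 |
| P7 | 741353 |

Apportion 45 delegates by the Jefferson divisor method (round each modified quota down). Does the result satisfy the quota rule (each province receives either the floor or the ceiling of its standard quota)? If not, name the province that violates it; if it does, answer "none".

Standard quotas: P1 7.529, P2 2.292, P3 5.386, P4 5.308, P5 10.351, P6 5.152, P7 8.982.
Jefferson allocation: P1 8, P2 2, P3 5, P4 5, P5 11, P6 5, P7 9.
Every allocation lies between the lower and upper quota.

none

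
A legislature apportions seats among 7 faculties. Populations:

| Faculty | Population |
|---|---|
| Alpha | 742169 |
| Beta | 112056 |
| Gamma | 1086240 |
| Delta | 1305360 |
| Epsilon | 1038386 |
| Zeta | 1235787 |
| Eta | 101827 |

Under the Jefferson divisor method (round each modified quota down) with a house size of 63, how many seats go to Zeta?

Standard divisor 5621825/63 ≈ 89235.317; standard quotas: Alpha 8.317, Beta 1.256, Gamma 12.173, Delta 14.628, Epsilon 11.636, Zeta 13.849, Eta 1.141.
Rounding down gives 8, 1, 12, 14, 11, 13, 1 = 60 seats, so the divisor must be adjusted.
With modified divisor 85000: modified quotas Alpha 8.731, Beta 1.318, Gamma 12.779, Delta 15.357, Epsilon 12.216, Zeta 14.539, Eta 1.198.
Rounding down: Alpha 8, Beta 1, Gamma 12, Delta 15, Epsilon 12, Zeta 14, Eta 1 (total 63).
Zeta receives 14.

14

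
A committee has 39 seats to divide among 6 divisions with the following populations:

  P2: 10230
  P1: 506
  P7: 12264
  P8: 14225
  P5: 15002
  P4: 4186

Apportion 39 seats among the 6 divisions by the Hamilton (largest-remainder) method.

Total 56413; standard divisor 56413/39 ≈ 1446.487.
Standard quotas: P2 7.0723, P1 0.3498, P7 8.4785, P8 9.8342, P5 10.3713, P4 2.8939.
Lower quotas: P2 7, P1 0, P7 8, P8 9, P5 10, P4 2 (sum 36, leaving 3 seats).
Remainders in descending order: P4 0.8939, P8 0.8342, P7 0.4785, P5 0.3713, P1 0.3498, P2 0.0723.
The surplus seats go to P4, P8, P7.

P2: 7, P1: 0, P7: 9, P8: 10, P5: 10, P4: 3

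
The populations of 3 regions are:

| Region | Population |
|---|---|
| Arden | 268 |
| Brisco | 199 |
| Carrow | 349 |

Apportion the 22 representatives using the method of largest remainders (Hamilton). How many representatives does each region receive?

Standard divisor: 816 ÷ 22 ≈ 37.091.
Standard quotas: Arden 7.225, Brisco 5.365, Carrow 9.409.
Lower quotas: Arden 7, Brisco 5, Carrow 9 (sum 21, leaving 1 seat).
Remainders in descending order: Carrow 0.409, Brisco 0.365, Arden 0.225.
Largest remainder: Carrow receives the extra seat.

Arden 7; Brisco 5; Carrow 10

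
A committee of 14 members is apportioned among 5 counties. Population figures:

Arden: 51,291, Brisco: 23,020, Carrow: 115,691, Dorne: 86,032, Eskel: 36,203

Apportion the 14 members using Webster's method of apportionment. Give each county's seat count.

Arden=2, Brisco=1, Carrow=5, Dorne=4, Eskel=2

Standard divisor 312237/14 ≈ 22302.643; standard quotas: Arden 2.300, Brisco 1.032, Carrow 5.187, Dorne 3.857, Eskel 1.623.
Rounding to the nearest integer gives Arden 2, Brisco 1, Carrow 5, Dorne 4, Eskel 2 — total 14, matching the house size, so no adjustment is needed.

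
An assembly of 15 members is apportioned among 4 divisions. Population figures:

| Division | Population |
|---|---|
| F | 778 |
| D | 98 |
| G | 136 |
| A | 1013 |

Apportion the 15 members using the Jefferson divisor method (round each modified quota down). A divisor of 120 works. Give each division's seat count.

F 6, D 0, G 1, A 8

With modified divisor 120: modified quotas F 6.483, D 0.817, G 1.133, A 8.442.
Rounding down: F 6, D 0, G 1, A 8 (total 15).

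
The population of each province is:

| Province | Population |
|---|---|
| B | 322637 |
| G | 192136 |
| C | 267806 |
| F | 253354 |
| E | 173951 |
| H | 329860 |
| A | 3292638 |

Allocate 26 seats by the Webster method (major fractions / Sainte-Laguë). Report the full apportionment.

Standard divisor 4832382/26 ≈ 185860.846; standard quotas: B 1.736, G 1.034, C 1.441, F 1.363, E 0.936, H 1.775, A 17.716.
Rounding to the nearest integer gives B 2, G 1, C 1, F 1, E 1, H 2, A 18 — total 26, matching the house size, so no adjustment is needed.

B 2, G 1, C 1, F 1, E 1, H 2, A 18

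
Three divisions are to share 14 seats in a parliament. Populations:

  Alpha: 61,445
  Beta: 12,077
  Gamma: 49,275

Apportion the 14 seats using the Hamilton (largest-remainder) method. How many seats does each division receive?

Standard divisor: 122797 ÷ 14 ≈ 8771.214.
Standard quotas: Alpha 7.0053, Beta 1.3769, Gamma 5.6178.
Lower quotas: Alpha 7, Beta 1, Gamma 5 (sum 13, leaving 1 seat).
Remainders in descending order: Gamma 0.6178, Beta 0.3769, Alpha 0.0053.
The surplus seat goes to Gamma.

Alpha=7, Beta=1, Gamma=6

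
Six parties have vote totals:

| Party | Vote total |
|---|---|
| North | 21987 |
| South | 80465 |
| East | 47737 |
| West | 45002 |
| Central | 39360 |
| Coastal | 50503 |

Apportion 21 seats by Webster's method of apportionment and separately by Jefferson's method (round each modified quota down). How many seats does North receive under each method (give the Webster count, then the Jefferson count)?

Webster: North 2, South 6, East 3, West 3, Central 3, Coastal 4.
Jefferson: North 1, South 6, East 4, West 3, Central 3, Coastal 4.
North gets 2 under Webster and 1 under Jefferson.

2 and 1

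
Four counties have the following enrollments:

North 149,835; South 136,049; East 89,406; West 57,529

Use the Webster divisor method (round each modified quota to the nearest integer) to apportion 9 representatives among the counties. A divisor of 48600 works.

North=3; South=3; East=2; West=1

With modified divisor 48600: modified quotas North 3.083, South 2.799, East 1.840, West 1.184.
Rounding to the nearest integer: North 3, South 3, East 2, West 1 (total 9).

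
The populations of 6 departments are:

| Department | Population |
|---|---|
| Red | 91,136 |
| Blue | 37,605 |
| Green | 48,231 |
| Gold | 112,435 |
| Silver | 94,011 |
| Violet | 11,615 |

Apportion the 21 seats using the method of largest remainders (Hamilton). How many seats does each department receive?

Red=5, Blue=2, Green=2, Gold=6, Silver=5, Violet=1

Total 395033; standard divisor 395033/21 ≈ 18811.095.
Standard quotas: Red 4.8448, Blue 1.9991, Green 2.5640, Gold 5.9771, Silver 4.9976, Violet 0.6175.
Lower quotas: Red 4, Blue 1, Green 2, Gold 5, Silver 4, Violet 0 (sum 16, leaving 5 seats).
Remainders in descending order: Blue 0.9991, Silver 0.9976, Gold 0.9771, Red 0.8448, Violet 0.6175, Green 0.5640.
Largest remainders: Blue, Silver, Gold, Red, Violet receive the extra seats.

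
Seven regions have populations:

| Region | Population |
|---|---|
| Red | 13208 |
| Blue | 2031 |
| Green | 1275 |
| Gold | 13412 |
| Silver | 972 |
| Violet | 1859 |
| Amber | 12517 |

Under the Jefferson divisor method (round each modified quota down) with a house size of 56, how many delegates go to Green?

Standard divisor 45274/56 ≈ 808.464; standard quotas: Red 16.337, Blue 2.512, Green 1.577, Gold 16.589, Silver 1.202, Violet 2.299, Amber 15.482.
Rounding down gives 16, 2, 1, 16, 1, 2, 15 = 53 seats, so the divisor must be adjusted.
With modified divisor 760: modified quotas Red 17.379, Blue 2.672, Green 1.678, Gold 17.647, Silver 1.279, Violet 2.446, Amber 16.470.
Rounding down: Red 17, Blue 2, Green 1, Gold 17, Silver 1, Violet 2, Amber 16 (total 56).
Green receives 1.

1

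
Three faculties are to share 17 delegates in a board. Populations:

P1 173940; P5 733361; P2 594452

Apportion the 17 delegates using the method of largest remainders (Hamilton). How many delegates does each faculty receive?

The standard divisor is 1501753/17 ≈ 88338.412.
Standard quotas: P1 1.9690, P5 8.3017, P2 6.7293.
Lower quotas: P1 1, P5 8, P2 6 (sum 15, leaving 2 seats).
Remainders in descending order: P1 0.9690, P2 0.7293, P5 0.3017.
The surplus seats go to P1, P2.

P1 2, P5 8, P2 7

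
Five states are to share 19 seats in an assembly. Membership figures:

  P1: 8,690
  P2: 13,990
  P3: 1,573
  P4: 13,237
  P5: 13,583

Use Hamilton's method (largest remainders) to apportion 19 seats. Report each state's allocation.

Total 51073; standard divisor 51073/19 ≈ 2688.053.
Standard quotas: P1 3.2328, P2 5.2045, P3 0.5852, P4 4.9244, P5 5.0531.
Lower quotas: P1 3, P2 5, P3 0, P4 4, P5 5 (sum 17, leaving 2 seats).
Remainders in descending order: P4 0.9244, P3 0.5852, P1 0.2328, P2 0.2045, P5 0.0531.
The surplus seats go to P4, P3.

P1=3, P2=5, P3=1, P4=5, P5=5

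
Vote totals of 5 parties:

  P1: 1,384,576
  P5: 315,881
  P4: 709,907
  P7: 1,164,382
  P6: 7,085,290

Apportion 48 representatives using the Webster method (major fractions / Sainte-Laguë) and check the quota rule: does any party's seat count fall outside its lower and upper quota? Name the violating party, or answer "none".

Standard quotas: P1 6.234, P5 1.422, P4 3.197, P7 5.243, P6 31.904.
Webster allocation: P1 6, P5 1, P4 3, P7 5, P6 33.
P6 has quota 31.904 (lower 31, upper 32) but receives 33 — outside the quota interval.

P6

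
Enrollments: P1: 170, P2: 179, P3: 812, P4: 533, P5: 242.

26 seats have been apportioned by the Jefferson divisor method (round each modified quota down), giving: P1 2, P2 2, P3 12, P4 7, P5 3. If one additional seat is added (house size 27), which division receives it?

P4

Priority for the next seat is population ÷ (current seats + 1).
Priorities: P1 56.667, P2 59.667, P3 62.462, P4 66.625, P5 60.500.
Highest priority: P4.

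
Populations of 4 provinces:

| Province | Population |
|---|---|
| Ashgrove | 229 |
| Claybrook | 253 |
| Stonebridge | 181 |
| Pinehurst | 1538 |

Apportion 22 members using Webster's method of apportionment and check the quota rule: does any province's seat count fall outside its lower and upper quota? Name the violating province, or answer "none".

none

Standard quotas: Ashgrove 2.289, Claybrook 2.529, Stonebridge 1.809, Pinehurst 15.373.
Webster allocation: Ashgrove 2, Claybrook 3, Stonebridge 2, Pinehurst 15.
Every allocation lies between the lower and upper quota.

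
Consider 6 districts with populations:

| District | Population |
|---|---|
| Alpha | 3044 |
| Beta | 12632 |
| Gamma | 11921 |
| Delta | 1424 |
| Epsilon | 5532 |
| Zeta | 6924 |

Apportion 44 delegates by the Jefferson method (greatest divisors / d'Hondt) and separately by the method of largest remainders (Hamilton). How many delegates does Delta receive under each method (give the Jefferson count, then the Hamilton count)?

Jefferson: Alpha 3, Beta 14, Gamma 13, Delta 1, Epsilon 6, Zeta 7.
Hamilton: Alpha 3, Beta 13, Gamma 13, Delta 2, Epsilon 6, Zeta 7.
Delta gets 1 under Jefferson and 2 under Hamilton.

1 and 2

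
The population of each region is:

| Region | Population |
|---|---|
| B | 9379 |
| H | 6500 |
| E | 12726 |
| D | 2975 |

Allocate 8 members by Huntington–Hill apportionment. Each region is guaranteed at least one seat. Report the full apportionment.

With divisor 4213: modified quotas B 2.226, H 1.543, E 3.021, D 0.706.
Geometric-mean thresholds: B √(2·3)=2.449, H √(1·2)=1.414, E √(3·4)=3.464, D (min 1).
Each quota rounded against its threshold gives B 2, H 2, E 3, D 1 (total 8).

B: 2, H: 2, E: 3, D: 1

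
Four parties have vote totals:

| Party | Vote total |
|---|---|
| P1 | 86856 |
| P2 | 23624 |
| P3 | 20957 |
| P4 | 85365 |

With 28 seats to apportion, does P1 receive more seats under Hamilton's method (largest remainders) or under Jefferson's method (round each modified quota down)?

Hamilton: P1 11, P2 3, P3 3, P4 11.
Jefferson: P1 12, P2 3, P3 2, P4 11.
P1 gets 11 under Hamilton and 12 under Jefferson.

Jefferson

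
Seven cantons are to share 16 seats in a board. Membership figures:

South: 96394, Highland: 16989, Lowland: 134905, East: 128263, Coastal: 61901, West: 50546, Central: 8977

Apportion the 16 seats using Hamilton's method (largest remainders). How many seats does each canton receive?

Standard divisor: 497975 ÷ 16 ≈ 31123.438.
Standard quotas: South 3.0972, Highland 0.5459, Lowland 4.3345, East 4.1211, Coastal 1.9889, West 1.6240, Central 0.2884.
Lower quotas: South 3, Highland 0, Lowland 4, East 4, Coastal 1, West 1, Central 0 (sum 13, leaving 3 seats).
Remainders in descending order: Coastal 0.9889, West 0.6240, Highland 0.5459, Lowland 0.3345, Central 0.2884, East 0.1211, South 0.0972.
The surplus seats go to Coastal, West, Highland.

South 3; Highland 1; Lowland 4; East 4; Coastal 2; West 2; Central 0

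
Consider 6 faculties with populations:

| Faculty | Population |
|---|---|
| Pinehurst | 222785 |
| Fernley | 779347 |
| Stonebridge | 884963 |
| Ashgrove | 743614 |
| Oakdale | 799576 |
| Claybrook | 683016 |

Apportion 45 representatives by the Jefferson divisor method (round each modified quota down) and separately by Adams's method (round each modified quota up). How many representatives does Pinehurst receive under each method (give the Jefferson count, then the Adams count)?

Jefferson: Pinehurst 2, Fernley 9, Stonebridge 10, Ashgrove 8, Oakdale 9, Claybrook 7.
Adams: Pinehurst 3, Fernley 8, Stonebridge 10, Ashgrove 8, Oakdale 9, Claybrook 7.
Pinehurst gets 2 under Jefferson and 3 under Adams.

2 and 3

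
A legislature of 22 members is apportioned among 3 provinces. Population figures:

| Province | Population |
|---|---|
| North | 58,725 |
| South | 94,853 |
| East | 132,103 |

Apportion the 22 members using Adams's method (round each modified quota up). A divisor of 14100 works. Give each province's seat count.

With modified divisor 14100: modified quotas North 4.165, South 6.727, East 9.369.
Rounding up: North 5, South 7, East 10 (total 22).

North: 5, South: 7, East: 10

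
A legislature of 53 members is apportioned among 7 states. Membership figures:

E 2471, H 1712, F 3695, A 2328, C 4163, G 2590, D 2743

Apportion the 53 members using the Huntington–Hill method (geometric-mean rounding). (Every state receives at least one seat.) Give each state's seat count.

E=7; H=5; F=10; A=6; C=11; G=7; D=7

With divisor 374: modified quotas E 6.607, H 4.578, F 9.880, A 6.225, C 11.131, G 6.925, D 7.334.
Geometric-mean thresholds: E √(6·7)=6.481, H √(4·5)=4.472, F √(9·10)=9.487, A √(6·7)=6.481, C √(11·12)=11.489, G √(6·7)=6.481, D √(7·8)=7.483.
Each quota rounded against its threshold gives E 7, H 5, F 10, A 6, C 11, G 7, D 7 (total 53).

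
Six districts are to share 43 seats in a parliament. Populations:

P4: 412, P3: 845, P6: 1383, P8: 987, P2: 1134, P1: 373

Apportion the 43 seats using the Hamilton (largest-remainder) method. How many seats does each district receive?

Total 5134; standard divisor 5134/43 ≈ 119.395.
Standard quotas: P4 3.451, P3 7.077, P6 11.583, P8 8.267, P2 9.498, P1 3.124.
Lower quotas: P4 3, P3 7, P6 11, P8 8, P2 9, P1 3 (sum 41, leaving 2 seats).
Remainders in descending order: P6 0.583, P2 0.498, P4 0.451, P8 0.267, P1 0.124, P3 0.077.
The surplus seats go to P6, P2.

P4: 3; P3: 7; P6: 12; P8: 8; P2: 10; P1: 3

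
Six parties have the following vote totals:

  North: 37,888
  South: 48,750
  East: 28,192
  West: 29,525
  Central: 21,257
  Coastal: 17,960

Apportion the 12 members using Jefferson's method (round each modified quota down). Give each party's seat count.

North=3, South=3, East=2, West=2, Central=1, Coastal=1

Standard divisor 183572/12 ≈ 15297.667; standard quotas: North 2.477, South 3.187, East 1.843, West 1.930, Central 1.390, Coastal 1.174.
Rounding down gives 2, 3, 1, 1, 1, 1 = 9 seats, so the divisor must be adjusted.
With modified divisor 12400: modified quotas North 3.055, South 3.931, East 2.274, West 2.381, Central 1.714, Coastal 1.448.
Rounding down: North 3, South 3, East 2, West 2, Central 1, Coastal 1 (total 12).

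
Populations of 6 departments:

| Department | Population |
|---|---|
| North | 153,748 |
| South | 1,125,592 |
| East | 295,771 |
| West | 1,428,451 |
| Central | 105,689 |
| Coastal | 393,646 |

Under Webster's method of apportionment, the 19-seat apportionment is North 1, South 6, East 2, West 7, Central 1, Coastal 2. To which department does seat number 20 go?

West

Priority for the next seat is population ÷ (current seats + 0.5).
Priorities: North 102498.667, South 173168.000, East 118308.400, West 190460.133, Central 70459.333, Coastal 157458.400.
Highest priority: West.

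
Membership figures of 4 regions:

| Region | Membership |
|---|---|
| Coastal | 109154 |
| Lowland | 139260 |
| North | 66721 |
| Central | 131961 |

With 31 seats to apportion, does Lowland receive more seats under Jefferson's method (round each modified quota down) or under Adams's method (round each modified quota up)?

Jefferson: Coastal 8, Lowland 10, North 4, Central 9.
Adams: Coastal 8, Lowland 9, North 5, Central 9.
Lowland gets 10 under Jefferson and 9 under Adams.

Jefferson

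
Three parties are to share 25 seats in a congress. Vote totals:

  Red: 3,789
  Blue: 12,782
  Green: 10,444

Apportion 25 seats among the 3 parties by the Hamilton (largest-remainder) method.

Red 3; Blue 12; Green 10

Total 27015; standard divisor 27015/25 ≈ 1080.6.
Standard quotas: Red 3.5064, Blue 11.8286, Green 9.6650.
Lower quotas: Red 3, Blue 11, Green 9 (sum 23, leaving 2 seats).
Remainders in descending order: Blue 0.8286, Green 0.6650, Red 0.5064.
The surplus seats go to Blue, Green.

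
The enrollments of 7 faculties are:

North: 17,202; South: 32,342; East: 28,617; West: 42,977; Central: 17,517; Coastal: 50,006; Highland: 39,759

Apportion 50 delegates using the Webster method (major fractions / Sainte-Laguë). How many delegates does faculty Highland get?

9

Standard divisor 228420/50 ≈ 4568.4; standard quotas: North 3.765, South 7.080, East 6.264, West 9.407, Central 3.834, Coastal 10.946, Highland 8.703.
Rounding to the nearest integer gives North 4, South 7, East 6, West 9, Central 4, Coastal 11, Highland 9 — total 50, matching the house size, so no adjustment is needed.
Highland receives 9.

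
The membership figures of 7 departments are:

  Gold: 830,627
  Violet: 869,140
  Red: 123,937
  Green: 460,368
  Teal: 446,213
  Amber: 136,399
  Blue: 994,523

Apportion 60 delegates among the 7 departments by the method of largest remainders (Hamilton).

Gold=13, Violet=14, Red=2, Green=7, Teal=7, Amber=2, Blue=15

Standard divisor: 3861207 ÷ 60 ≈ 64353.45.
Standard quotas: Gold 12.9073, Violet 13.5057, Red 1.9259, Green 7.1537, Teal 6.9338, Amber 2.1195, Blue 15.4541.
Lower quotas: Gold 12, Violet 13, Red 1, Green 7, Teal 6, Amber 2, Blue 15 (sum 56, leaving 4 seats).
Remainders in descending order: Teal 0.9338, Red 0.9259, Gold 0.9073, Violet 0.5057, Blue 0.4541, Green 0.1537, Amber 0.1195.
The surplus seats go to Teal, Red, Gold, Violet.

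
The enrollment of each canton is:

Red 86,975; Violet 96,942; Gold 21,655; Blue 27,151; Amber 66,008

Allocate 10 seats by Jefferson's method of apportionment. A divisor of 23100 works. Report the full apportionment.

Red 3, Violet 4, Gold 0, Blue 1, Amber 2

With modified divisor 23100: modified quotas Red 3.765, Violet 4.197, Gold 0.937, Blue 1.175, Amber 2.857.
Rounding down: Red 3, Violet 4, Gold 0, Blue 1, Amber 2 (total 10).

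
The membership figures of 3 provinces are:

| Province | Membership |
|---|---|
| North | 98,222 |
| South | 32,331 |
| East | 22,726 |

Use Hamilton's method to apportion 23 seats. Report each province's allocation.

The standard divisor is 153279/23 ≈ 6664.304.
Standard quotas: North 14.7385, South 4.8514, East 3.4101.
Lower quotas: North 14, South 4, East 3 (sum 21, leaving 2 seats).
Remainders in descending order: South 0.8514, North 0.7385, East 0.4101.
The surplus seats go to South, North.

North 15; South 5; East 3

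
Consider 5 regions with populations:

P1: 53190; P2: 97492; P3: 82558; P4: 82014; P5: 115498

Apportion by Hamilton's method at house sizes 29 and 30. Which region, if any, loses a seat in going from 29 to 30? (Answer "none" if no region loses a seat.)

At 29 seats: P1 4, P2 7, P3 5, P4 5, P5 8.
At 30 seats: P1 3, P2 7, P3 6, P4 6, P5 8.
P1 drops from 4 to 3.

P1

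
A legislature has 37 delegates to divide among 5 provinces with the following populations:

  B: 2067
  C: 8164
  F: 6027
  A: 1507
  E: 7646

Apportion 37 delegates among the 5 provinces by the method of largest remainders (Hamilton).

Standard divisor: 25411 ÷ 37 ≈ 686.784.
Standard quotas: B 3.0097, C 11.8873, F 8.7757, A 2.1943, E 11.1331.
Lower quotas: B 3, C 11, F 8, A 2, E 11 (sum 35, leaving 2 seats).
Remainders in descending order: C 0.8873, F 0.7757, A 0.1943, E 0.1331, B 0.0097.
Largest remainders: C, F receive the extra seats.

B=3; C=12; F=9; A=2; E=11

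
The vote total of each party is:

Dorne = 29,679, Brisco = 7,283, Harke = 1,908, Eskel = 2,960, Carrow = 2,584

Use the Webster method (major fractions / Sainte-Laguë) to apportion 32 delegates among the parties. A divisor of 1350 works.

With modified divisor 1350: modified quotas Dorne 21.984, Brisco 5.395, Harke 1.413, Eskel 2.193, Carrow 1.914.
Rounding to the nearest integer: Dorne 22, Brisco 5, Harke 1, Eskel 2, Carrow 2 (total 32).

Dorne 22, Brisco 5, Harke 1, Eskel 2, Carrow 2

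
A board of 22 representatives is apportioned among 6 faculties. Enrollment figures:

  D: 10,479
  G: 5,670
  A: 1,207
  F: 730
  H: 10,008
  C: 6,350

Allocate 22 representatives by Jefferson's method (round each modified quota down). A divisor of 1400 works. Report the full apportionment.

D 7, G 4, A 0, F 0, H 7, C 4

With modified divisor 1400: modified quotas D 7.485, G 4.050, A 0.862, F 0.521, H 7.149, C 4.536.
Rounding down: D 7, G 4, A 0, F 0, H 7, C 4 (total 22).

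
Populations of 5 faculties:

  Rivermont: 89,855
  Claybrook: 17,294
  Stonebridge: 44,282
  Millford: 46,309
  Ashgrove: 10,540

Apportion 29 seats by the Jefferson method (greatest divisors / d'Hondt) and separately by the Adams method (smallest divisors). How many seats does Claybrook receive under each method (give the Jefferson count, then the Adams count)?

Jefferson: Rivermont 13, Claybrook 2, Stonebridge 6, Millford 7, Ashgrove 1.
Adams: Rivermont 12, Claybrook 3, Stonebridge 6, Millford 6, Ashgrove 2.
Claybrook gets 2 under Jefferson and 3 under Adams.

2 and 3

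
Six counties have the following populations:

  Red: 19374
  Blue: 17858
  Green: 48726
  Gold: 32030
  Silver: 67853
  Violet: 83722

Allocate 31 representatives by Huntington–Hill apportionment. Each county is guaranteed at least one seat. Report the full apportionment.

Red 2, Blue 2, Green 6, Gold 4, Silver 8, Violet 9

With divisor 8861: modified quotas Red 2.186, Blue 2.015, Green 5.499, Gold 3.615, Silver 7.657, Violet 9.448.
Geometric-mean thresholds: Red √(2·3)=2.449, Blue √(2·3)=2.449, Green √(5·6)=5.477, Gold √(3·4)=3.464, Silver √(7·8)=7.483, Violet √(9·10)=9.487.
Each quota rounded against its threshold gives Red 2, Blue 2, Green 6, Gold 4, Silver 8, Violet 9 (total 31).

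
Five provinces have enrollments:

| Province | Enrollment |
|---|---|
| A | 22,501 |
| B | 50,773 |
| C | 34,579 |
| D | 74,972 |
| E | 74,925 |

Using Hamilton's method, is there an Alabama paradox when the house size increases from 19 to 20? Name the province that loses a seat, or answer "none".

C

At 19 seats: A 2, B 4, C 3, D 5, E 5.
At 20 seats: A 2, B 4, C 2, D 6, E 6.
C drops from 3 to 2.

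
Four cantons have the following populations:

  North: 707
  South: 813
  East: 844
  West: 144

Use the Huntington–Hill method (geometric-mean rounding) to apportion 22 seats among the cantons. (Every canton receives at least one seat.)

North=6, South=7, East=8, West=1

With divisor 111: modified quotas North 6.369, South 7.324, East 7.604, West 1.297.
Geometric-mean thresholds: North √(6·7)=6.481, South √(7·8)=7.483, East √(7·8)=7.483, West √(1·2)=1.414.
Each quota rounded against its threshold gives North 6, South 7, East 8, West 1 (total 22).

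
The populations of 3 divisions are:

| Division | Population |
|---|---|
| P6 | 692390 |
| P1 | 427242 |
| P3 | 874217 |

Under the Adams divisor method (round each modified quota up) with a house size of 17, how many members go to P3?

7

Standard divisor 1993849/17 ≈ 117285.235; standard quotas: P6 5.903, P1 3.643, P3 7.454.
Rounding up gives 6, 4, 8 = 18 seats, so the divisor must be adjusted.
With modified divisor 131700: modified quotas P6 5.257, P1 3.244, P3 6.638.
Rounding up: P6 6, P1 4, P3 7 (total 17).
P3 receives 7.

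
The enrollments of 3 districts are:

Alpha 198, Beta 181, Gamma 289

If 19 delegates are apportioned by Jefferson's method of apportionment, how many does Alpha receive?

Standard divisor 668/19 ≈ 35.158; standard quotas: Alpha 5.632, Beta 5.148, Gamma 8.220.
Rounding down gives 5, 5, 8 = 18 seats, so the divisor must be adjusted.
With modified divisor 32.6: modified quotas Alpha 6.074, Beta 5.552, Gamma 8.865.
Rounding down: Alpha 6, Beta 5, Gamma 8 (total 19).
Alpha receives 6.

6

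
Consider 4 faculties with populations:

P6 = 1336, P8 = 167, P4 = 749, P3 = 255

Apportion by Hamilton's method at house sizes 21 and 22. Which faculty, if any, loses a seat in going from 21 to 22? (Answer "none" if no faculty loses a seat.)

P8

At 21 seats: P6 11, P8 2, P4 6, P3 2.
At 22 seats: P6 12, P8 1, P4 7, P3 2.
P8 drops from 2 to 1.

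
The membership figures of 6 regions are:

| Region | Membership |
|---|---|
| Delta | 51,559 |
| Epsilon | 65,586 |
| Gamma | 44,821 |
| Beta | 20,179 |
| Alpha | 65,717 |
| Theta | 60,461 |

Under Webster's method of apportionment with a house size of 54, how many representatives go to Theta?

Standard divisor 308323/54 ≈ 5709.685; standard quotas: Delta 9.030, Epsilon 11.487, Gamma 7.850, Beta 3.534, Alpha 11.510, Theta 10.589.
Rounding to the nearest integer gives 9, 11, 8, 4, 12, 11 = 55 seats, so the divisor must be adjusted.
With modified divisor 5727.62: modified quotas Delta 9.002, Epsilon 11.451, Gamma 7.825, Beta 3.523, Alpha 11.474, Theta 10.556.
Rounding to the nearest integer: Delta 9, Epsilon 11, Gamma 8, Beta 4, Alpha 11, Theta 11 (total 54).
Theta receives 11.

11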